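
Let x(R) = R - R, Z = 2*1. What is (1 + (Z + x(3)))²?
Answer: 9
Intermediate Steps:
Z = 2
x(R) = 0
(1 + (Z + x(3)))² = (1 + (2 + 0))² = (1 + 2)² = 3² = 9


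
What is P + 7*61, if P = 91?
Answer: 518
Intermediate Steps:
P + 7*61 = 91 + 7*61 = 91 + 427 = 518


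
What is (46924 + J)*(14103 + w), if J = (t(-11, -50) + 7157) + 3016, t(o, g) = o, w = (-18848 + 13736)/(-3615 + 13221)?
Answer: 1288890619386/1601 ≈ 8.0505e+8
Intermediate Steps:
w = -852/1601 (w = -5112/9606 = -5112*1/9606 = -852/1601 ≈ -0.53217)
J = 10162 (J = (-11 + 7157) + 3016 = 7146 + 3016 = 10162)
(46924 + J)*(14103 + w) = (46924 + 10162)*(14103 - 852/1601) = 57086*(22578051/1601) = 1288890619386/1601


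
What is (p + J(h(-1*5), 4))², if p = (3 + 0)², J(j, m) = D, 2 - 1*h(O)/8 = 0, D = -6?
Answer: 9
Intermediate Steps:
h(O) = 16 (h(O) = 16 - 8*0 = 16 + 0 = 16)
J(j, m) = -6
p = 9 (p = 3² = 9)
(p + J(h(-1*5), 4))² = (9 - 6)² = 3² = 9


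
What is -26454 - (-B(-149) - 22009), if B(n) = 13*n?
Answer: -6382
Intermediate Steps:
-26454 - (-B(-149) - 22009) = -26454 - (-13*(-149) - 22009) = -26454 - (-1*(-1937) - 22009) = -26454 - (1937 - 22009) = -26454 - 1*(-20072) = -26454 + 20072 = -6382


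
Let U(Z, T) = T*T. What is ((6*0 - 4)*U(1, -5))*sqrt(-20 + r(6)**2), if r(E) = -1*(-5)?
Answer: -100*sqrt(5) ≈ -223.61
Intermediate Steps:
r(E) = 5
U(Z, T) = T**2
((6*0 - 4)*U(1, -5))*sqrt(-20 + r(6)**2) = ((6*0 - 4)*(-5)**2)*sqrt(-20 + 5**2) = ((0 - 4)*25)*sqrt(-20 + 25) = (-4*25)*sqrt(5) = -100*sqrt(5)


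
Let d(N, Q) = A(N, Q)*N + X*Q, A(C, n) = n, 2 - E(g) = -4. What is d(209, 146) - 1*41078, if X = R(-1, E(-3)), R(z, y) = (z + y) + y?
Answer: -8958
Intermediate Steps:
E(g) = 6 (E(g) = 2 - 1*(-4) = 2 + 4 = 6)
R(z, y) = z + 2*y (R(z, y) = (y + z) + y = z + 2*y)
X = 11 (X = -1 + 2*6 = -1 + 12 = 11)
d(N, Q) = 11*Q + N*Q (d(N, Q) = Q*N + 11*Q = N*Q + 11*Q = 11*Q + N*Q)
d(209, 146) - 1*41078 = 146*(11 + 209) - 1*41078 = 146*220 - 41078 = 32120 - 41078 = -8958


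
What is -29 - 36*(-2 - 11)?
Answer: 439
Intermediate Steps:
-29 - 36*(-2 - 11) = -29 - 36*(-13) = -29 + 468 = 439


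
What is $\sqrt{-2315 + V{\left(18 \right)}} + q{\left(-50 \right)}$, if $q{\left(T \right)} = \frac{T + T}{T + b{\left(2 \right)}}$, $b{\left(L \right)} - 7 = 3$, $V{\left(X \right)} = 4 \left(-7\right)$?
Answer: $\frac{5}{2} + i \sqrt{2343} \approx 2.5 + 48.405 i$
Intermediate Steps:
$V{\left(X \right)} = -28$
$b{\left(L \right)} = 10$ ($b{\left(L \right)} = 7 + 3 = 10$)
$q{\left(T \right)} = \frac{2 T}{10 + T}$ ($q{\left(T \right)} = \frac{T + T}{T + 10} = \frac{2 T}{10 + T}$)
$\sqrt{-2315 + V{\left(18 \right)}} + q{\left(-50 \right)} = \sqrt{-2315 - 28} + 2 \left(-50\right) \frac{1}{10 - 50} = \sqrt{-2343} + 2 \left(-50\right) \frac{1}{-40} = i \sqrt{2343} + 2 \left(-50\right) \left(- \frac{1}{40}\right) = i \sqrt{2343} + \frac{5}{2} = \frac{5}{2} + i \sqrt{2343}$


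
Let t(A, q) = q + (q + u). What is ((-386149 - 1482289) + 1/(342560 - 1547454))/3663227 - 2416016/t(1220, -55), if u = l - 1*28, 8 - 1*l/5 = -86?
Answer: -2666139851283536311/366345419333854 ≈ -7277.7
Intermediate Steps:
l = 470 (l = 40 - 5*(-86) = 40 + 430 = 470)
u = 442 (u = 470 - 1*28 = 470 - 28 = 442)
t(A, q) = 442 + 2*q (t(A, q) = q + (q + 442) = q + (442 + q) = 442 + 2*q)
((-386149 - 1482289) + 1/(342560 - 1547454))/3663227 - 2416016/t(1220, -55) = ((-386149 - 1482289) + 1/(342560 - 1547454))/3663227 - 2416016/(442 + 2*(-55)) = (-1868438 + 1/(-1204894))*(1/3663227) - 2416016/(442 - 110) = (-1868438 - 1/1204894)*(1/3663227) - 2416016/332 = -2251269735573/1204894*1/3663227 - 2416016*1/332 = -2251269735573/4413800232938 - 604004/83 = -2666139851283536311/366345419333854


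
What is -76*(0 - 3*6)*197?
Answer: 269496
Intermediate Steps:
-76*(0 - 3*6)*197 = -76*(0 - 18)*197 = -76*(-18)*197 = 1368*197 = 269496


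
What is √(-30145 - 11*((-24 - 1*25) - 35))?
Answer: I*√29221 ≈ 170.94*I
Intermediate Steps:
√(-30145 - 11*((-24 - 1*25) - 35)) = √(-30145 - 11*((-24 - 25) - 35)) = √(-30145 - 11*(-49 - 35)) = √(-30145 - 11*(-84)) = √(-30145 + 924) = √(-29221) = I*√29221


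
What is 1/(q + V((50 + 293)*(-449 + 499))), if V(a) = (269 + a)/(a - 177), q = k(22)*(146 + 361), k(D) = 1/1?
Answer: 16973/8622730 ≈ 0.0019684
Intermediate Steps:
k(D) = 1
q = 507 (q = 1*(146 + 361) = 1*507 = 507)
V(a) = (269 + a)/(-177 + a)
1/(q + V((50 + 293)*(-449 + 499))) = 1/(507 + (269 + (50 + 293)*(-449 + 499))/(-177 + (50 + 293)*(-449 + 499))) = 1/(507 + (269 + 343*50)/(-177 + 343*50)) = 1/(507 + (269 + 17150)/(-177 + 17150)) = 1/(507 + 17419/16973) = 1/(8622730/16973) = 16973/8622730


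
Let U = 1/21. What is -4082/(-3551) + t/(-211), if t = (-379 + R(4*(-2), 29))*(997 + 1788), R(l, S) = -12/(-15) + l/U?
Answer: 5402525319/749261 ≈ 7210.5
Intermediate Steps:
U = 1/21 ≈ 0.047619
R(l, S) = ⅘ + 21*l (R(l, S) = -12/(-15) + l/(1/21) = -12*(-1/15) + l*21 = ⅘ + 21*l)
t = -1521167 (t = (-379 + (⅘ + 21*(4*(-2))))*(997 + 1788) = (-379 + (⅘ + 21*(-8)))*2785 = (-379 + (⅘ - 168))*2785 = (-379 - 836/5)*2785 = -2731/5*2785 = -1521167)
-4082/(-3551) + t/(-211) = -4082/(-3551) - 1521167/(-211) = -4082*(-1/3551) - 1521167*(-1/211) = 4082/3551 + 1521167/211 = 5402525319/749261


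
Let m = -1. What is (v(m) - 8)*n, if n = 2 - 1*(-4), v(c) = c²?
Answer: -42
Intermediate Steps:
n = 6 (n = 2 + 4 = 6)
(v(m) - 8)*n = ((-1)² - 8)*6 = (1 - 8)*6 = -7*6 = -42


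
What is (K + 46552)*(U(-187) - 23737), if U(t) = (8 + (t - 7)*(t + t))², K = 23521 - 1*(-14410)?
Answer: 444846111659397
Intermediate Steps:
K = 37931 (K = 23521 + 14410 = 37931)
U(t) = (8 + 2*t*(-7 + t))² (U(t) = (8 + (-7 + t)*(2*t))² = (8 + 2*t*(-7 + t))²)
(K + 46552)*(U(-187) - 23737) = (37931 + 46552)*(4*(4 + (-187)² - 7*(-187))² - 23737) = 84483*(4*(4 + 34969 + 1309)² - 23737) = 84483*(4*36282² - 23737) = 84483*(4*1316383524 - 23737) = 84483*(5265534096 - 23737) = 84483*5265510359 = 444846111659397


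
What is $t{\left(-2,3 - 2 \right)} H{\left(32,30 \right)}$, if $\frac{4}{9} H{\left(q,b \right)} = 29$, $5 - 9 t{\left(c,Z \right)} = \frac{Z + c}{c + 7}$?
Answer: $\frac{377}{10} \approx 37.7$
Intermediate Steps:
$t{\left(c,Z \right)} = \frac{5}{9} - \frac{Z + c}{9 \left(7 + c\right)}$ ($t{\left(c,Z \right)} = \frac{5}{9} - \frac{\left(Z + c\right) \frac{1}{c + 7}}{9} = \frac{5}{9} - \frac{\left(Z + c\right) \frac{1}{7 + c}}{9} = \frac{5}{9} - \frac{\frac{1}{7 + c} \left(Z + c\right)}{9} = \frac{5}{9} - \frac{Z + c}{9 \left(7 + c\right)}$)
$H{\left(q,b \right)} = \frac{261}{4}$ ($H{\left(q,b \right)} = \frac{9}{4} \cdot 29 = \frac{261}{4}$)
$t{\left(-2,3 - 2 \right)} H{\left(32,30 \right)} = \frac{35 - \left(3 - 2\right) + 4 \left(-2\right)}{9 \left(7 - 2\right)} \frac{261}{4} = \frac{35 - 1 - 8}{9 \cdot 5} \cdot \frac{261}{4} = \frac{1}{9} \cdot \frac{1}{5} \left(35 - 1 - 8\right) \frac{261}{4} = \frac{1}{9} \cdot \frac{1}{5} \cdot 26 \cdot \frac{261}{4} = \frac{26}{45} \cdot \frac{261}{4} = \frac{377}{10}$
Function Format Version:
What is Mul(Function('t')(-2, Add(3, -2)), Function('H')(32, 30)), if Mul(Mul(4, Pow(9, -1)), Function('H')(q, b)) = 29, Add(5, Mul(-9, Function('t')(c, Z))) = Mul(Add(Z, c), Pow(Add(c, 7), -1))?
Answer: Rational(377, 10) ≈ 37.700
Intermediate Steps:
Function('t')(c, Z) = Add(Rational(5, 9), Mul(Rational(-1, 9), Pow(Add(7, c), -1), Add(Z, c))) (Function('t')(c, Z) = Add(Rational(5, 9), Mul(Rational(-1, 9), Mul(Add(Z, c), Pow(Add(c, 7), -1)))) = Add(Rational(5, 9), Mul(Rational(-1, 9), Mul(Add(Z, c), Pow(Add(7, c), -1)))) = Add(Rational(5, 9), Mul(Rational(-1, 9), Mul(Pow(Add(7, c), -1), Add(Z, c)))) = Add(Rational(5, 9), Mul(Rational(-1, 9), Pow(Add(7, c), -1), Add(Z, c))))
Function('H')(q, b) = Rational(261, 4) (Function('H')(q, b) = Mul(Rational(9, 4), 29) = Rational(261, 4))
Mul(Function('t')(-2, Add(3, -2)), Function('H')(32, 30)) = Mul(Mul(Rational(1, 9), Pow(Add(7, -2), -1), Add(35, Mul(-1, Add(3, -2)), Mul(4, -2))), Rational(261, 4)) = Mul(Mul(Rational(1, 9), Pow(5, -1), Add(35, Mul(-1, 1), -8)), Rational(261, 4)) = Mul(Mul(Rational(1, 9), Rational(1, 5), Add(35, -1, -8)), Rational(261, 4)) = Mul(Mul(Rational(1, 9), Rational(1, 5), 26), Rational(261, 4)) = Mul(Rational(26, 45), Rational(261, 4)) = Rational(377, 10)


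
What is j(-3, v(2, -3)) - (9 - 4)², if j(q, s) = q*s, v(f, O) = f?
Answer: -31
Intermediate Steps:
j(-3, v(2, -3)) - (9 - 4)² = -3*2 - (9 - 4)² = -6 - 1*5² = -6 - 1*25 = -6 - 25 = -31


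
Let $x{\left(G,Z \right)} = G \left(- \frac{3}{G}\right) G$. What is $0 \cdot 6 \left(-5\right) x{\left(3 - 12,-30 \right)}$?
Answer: $0$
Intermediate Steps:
$x{\left(G,Z \right)} = - 3 G$
$0 \cdot 6 \left(-5\right) x{\left(3 - 12,-30 \right)} = 0 \cdot 6 \left(-5\right) \left(- 3 \left(3 - 12\right)\right) = 0 \left(-5\right) \left(\left(-3\right) \left(-9\right)\right) = 0 \cdot 27 = 0$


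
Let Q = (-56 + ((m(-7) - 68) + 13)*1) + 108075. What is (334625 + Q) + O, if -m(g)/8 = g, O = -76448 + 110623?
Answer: 476820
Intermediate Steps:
O = 34175
m(g) = -8*g
Q = 108020 (Q = (-56 + ((-8*(-7) - 68) + 13)*1) + 108075 = (-56 + ((56 - 68) + 13)*1) + 108075 = (-56 + (-12 + 13)*1) + 108075 = (-56 + 1*1) + 108075 = (-56 + 1) + 108075 = -55 + 108075 = 108020)
(334625 + Q) + O = (334625 + 108020) + 34175 = 442645 + 34175 = 476820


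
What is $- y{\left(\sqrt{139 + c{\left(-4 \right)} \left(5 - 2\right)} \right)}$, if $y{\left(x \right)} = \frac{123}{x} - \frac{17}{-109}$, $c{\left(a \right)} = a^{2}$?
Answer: $- \frac{17}{109} - \frac{123 \sqrt{187}}{187} \approx -9.1506$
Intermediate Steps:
$y{\left(x \right)} = \frac{17}{109} + \frac{123}{x}$ ($y{\left(x \right)} = \frac{123}{x} - - \frac{17}{109} = \frac{123}{x} + \frac{17}{109} = \frac{17}{109} + \frac{123}{x}$)
$- y{\left(\sqrt{139 + c{\left(-4 \right)} \left(5 - 2\right)} \right)} = - (\frac{17}{109} + \frac{123}{\sqrt{139 + \left(-4\right)^{2} \left(5 - 2\right)}}) = - (\frac{17}{109} + \frac{123}{\sqrt{139 + 16 \cdot 3}}) = - (\frac{17}{109} + \frac{123}{\sqrt{139 + 48}}) = - (\frac{17}{109} + \frac{123}{\sqrt{187}}) = - (\frac{17}{109} + 123 \frac{\sqrt{187}}{187}) = - (\frac{17}{109} + \frac{123 \sqrt{187}}{187}) = - \frac{17}{109} - \frac{123 \sqrt{187}}{187}$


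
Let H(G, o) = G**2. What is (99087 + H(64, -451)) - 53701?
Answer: 49482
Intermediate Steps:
(99087 + H(64, -451)) - 53701 = (99087 + 64**2) - 53701 = (99087 + 4096) - 53701 = 103183 - 53701 = 49482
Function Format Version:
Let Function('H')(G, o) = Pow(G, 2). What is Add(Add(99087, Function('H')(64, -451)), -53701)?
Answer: 49482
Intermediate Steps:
Add(Add(99087, Function('H')(64, -451)), -53701) = Add(Add(99087, Pow(64, 2)), -53701) = Add(Add(99087, 4096), -53701) = Add(103183, -53701) = 49482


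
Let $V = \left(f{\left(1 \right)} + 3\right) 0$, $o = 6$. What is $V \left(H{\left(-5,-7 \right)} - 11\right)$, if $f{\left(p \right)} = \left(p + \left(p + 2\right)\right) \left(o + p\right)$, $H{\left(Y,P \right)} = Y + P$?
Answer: $0$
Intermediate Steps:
$H{\left(Y,P \right)} = P + Y$
$f{\left(p \right)} = \left(2 + 2 p\right) \left(6 + p\right)$ ($f{\left(p \right)} = \left(p + \left(p + 2\right)\right) \left(6 + p\right) = \left(p + \left(2 + p\right)\right) \left(6 + p\right) = \left(2 + 2 p\right) \left(6 + p\right)$)
$V = 0$ ($V = \left(\left(12 + 2 \cdot 1^{2} + 14 \cdot 1\right) + 3\right) 0 = \left(\left(12 + 2 \cdot 1 + 14\right) + 3\right) 0 = \left(\left(12 + 2 + 14\right) + 3\right) 0 = \left(28 + 3\right) 0 = 31 \cdot 0 = 0$)
$V \left(H{\left(-5,-7 \right)} - 11\right) = 0 \left(\left(-7 - 5\right) - 11\right) = 0 \left(-12 - 11\right) = 0 \left(-23\right) = 0$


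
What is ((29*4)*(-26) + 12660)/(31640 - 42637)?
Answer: -9644/10997 ≈ -0.87697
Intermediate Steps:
((29*4)*(-26) + 12660)/(31640 - 42637) = (116*(-26) + 12660)/(-10997) = (-3016 + 12660)*(-1/10997) = 9644*(-1/10997) = -9644/10997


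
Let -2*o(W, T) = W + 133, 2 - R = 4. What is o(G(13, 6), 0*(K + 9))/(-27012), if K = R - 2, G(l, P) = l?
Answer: 73/27012 ≈ 0.0027025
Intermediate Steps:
R = -2 (R = 2 - 1*4 = 2 - 4 = -2)
K = -4 (K = -2 - 2 = -4)
o(W, T) = -133/2 - W/2 (o(W, T) = -(W + 133)/2 = -(133 + W)/2 = -133/2 - W/2)
o(G(13, 6), 0*(K + 9))/(-27012) = (-133/2 - ½*13)/(-27012) = (-133/2 - 13/2)*(-1/27012) = -73*(-1/27012) = 73/27012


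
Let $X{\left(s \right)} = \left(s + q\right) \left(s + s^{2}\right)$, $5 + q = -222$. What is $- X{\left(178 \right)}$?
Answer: $1561238$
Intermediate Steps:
$q = -227$ ($q = -5 - 222 = -227$)
$X{\left(s \right)} = \left(-227 + s\right) \left(s + s^{2}\right)$ ($X{\left(s \right)} = \left(s - 227\right) \left(s + s^{2}\right) = \left(-227 + s\right) \left(s + s^{2}\right)$)
$- X{\left(178 \right)} = - 178 \left(-227 + 178^{2} - 40228\right) = - 178 \left(-227 + 31684 - 40228\right) = - 178 \left(-8771\right) = \left(-1\right) \left(-1561238\right) = 1561238$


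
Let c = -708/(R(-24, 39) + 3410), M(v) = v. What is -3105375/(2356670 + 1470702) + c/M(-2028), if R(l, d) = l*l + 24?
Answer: -1052127884401/1296885865340 ≈ -0.81127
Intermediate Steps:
R(l, d) = 24 + l**2 (R(l, d) = l**2 + 24 = 24 + l**2)
c = -354/2005 (c = -708/((24 + (-24)**2) + 3410) = -708/((24 + 576) + 3410) = -708/(600 + 3410) = -708/4010 = (1/4010)*(-708) = -354/2005 ≈ -0.17656)
-3105375/(2356670 + 1470702) + c/M(-2028) = -3105375/(2356670 + 1470702) - 354/2005/(-2028) = -3105375/3827372 - 354/2005*(-1/2028) = -3105375*1/3827372 + 59/677690 = -3105375/3827372 + 59/677690 = -1052127884401/1296885865340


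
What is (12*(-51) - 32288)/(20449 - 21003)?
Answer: 16450/277 ≈ 59.386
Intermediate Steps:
(12*(-51) - 32288)/(20449 - 21003) = (-612 - 32288)/(-554) = -32900*(-1/554) = 16450/277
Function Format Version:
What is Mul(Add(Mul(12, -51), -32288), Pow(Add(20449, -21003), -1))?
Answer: Rational(16450, 277) ≈ 59.386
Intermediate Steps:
Mul(Add(Mul(12, -51), -32288), Pow(Add(20449, -21003), -1)) = Mul(Add(-612, -32288), Pow(-554, -1)) = Mul(-32900, Rational(-1, 554)) = Rational(16450, 277)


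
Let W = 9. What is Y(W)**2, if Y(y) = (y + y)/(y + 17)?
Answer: 81/169 ≈ 0.47929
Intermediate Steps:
Y(y) = 2*y/(17 + y) (Y(y) = (2*y)/(17 + y) = 2*y/(17 + y))
Y(W)**2 = (2*9/(17 + 9))**2 = (2*9/26)**2 = (2*9*(1/26))**2 = (9/13)**2 = 81/169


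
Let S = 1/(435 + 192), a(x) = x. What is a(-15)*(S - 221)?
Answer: 692830/209 ≈ 3315.0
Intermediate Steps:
S = 1/627 ≈ 0.0015949
a(-15)*(S - 221) = -15*(1/627 - 221) = -15*(-138566/627) = 692830/209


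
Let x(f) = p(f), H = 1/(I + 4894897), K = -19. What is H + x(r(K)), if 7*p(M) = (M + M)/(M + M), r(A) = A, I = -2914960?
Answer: 1979944/13859559 ≈ 0.14286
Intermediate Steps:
H = 1/1979937 (H = 1/(-2914960 + 4894897) = 1/1979937 ≈ 5.0507e-7)
p(M) = ⅐ (p(M) = ((M + M)/(M + M))/7 = ((2*M)/((2*M)))/7 = ((2*M)*(1/(2*M)))/7 = (⅐)*1 = ⅐)
x(f) = ⅐
H + x(r(K)) = 1/1979937 + ⅐ = 1979944/13859559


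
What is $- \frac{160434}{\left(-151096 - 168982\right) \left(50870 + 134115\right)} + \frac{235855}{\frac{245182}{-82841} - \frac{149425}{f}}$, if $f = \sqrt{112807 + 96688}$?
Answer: $\frac{540197411554782310225325486153}{82470979428386682310345895485} - \frac{4397403604074356425 \sqrt{209495}}{2785728641034843059} \approx -715.96$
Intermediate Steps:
$f = \sqrt{209495} \approx 457.71$
$- \frac{160434}{\left(-151096 - 168982\right) \left(50870 + 134115\right)} + \frac{235855}{\frac{245182}{-82841} - \frac{149425}{f}} = - \frac{160434}{\left(-151096 - 168982\right) \left(50870 + 134115\right)} + \frac{235855}{\frac{245182}{-82841} - \frac{149425}{\sqrt{209495}}} = - \frac{160434}{\left(-320078\right) 184985} + \frac{235855}{245182 \left(- \frac{1}{82841}\right) - 149425 \frac{\sqrt{209495}}{209495}} = - \frac{160434}{-59209628830} + \frac{235855}{- \frac{245182}{82841} - \frac{29885 \sqrt{209495}}{41899}} = \left(-160434\right) \left(- \frac{1}{59209628830}\right) + \frac{235855}{- \frac{245182}{82841} - \frac{29885 \sqrt{209495}}{41899}} = \frac{80217}{29604814415} + \frac{235855}{- \frac{245182}{82841} - \frac{29885 \sqrt{209495}}{41899}}$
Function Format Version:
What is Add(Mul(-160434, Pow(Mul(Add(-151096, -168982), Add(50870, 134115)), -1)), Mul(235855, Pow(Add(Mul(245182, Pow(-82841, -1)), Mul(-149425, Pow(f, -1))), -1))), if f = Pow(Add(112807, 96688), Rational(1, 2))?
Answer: Add(Rational(540197411554782310225325486153, 82470979428386682310345895485), Mul(Rational(-4397403604074356425, 2785728641034843059), Pow(209495, Rational(1, 2)))) ≈ -715.96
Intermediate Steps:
f = Pow(209495, Rational(1, 2)) ≈ 457.71
Add(Mul(-160434, Pow(Mul(Add(-151096, -168982), Add(50870, 134115)), -1)), Mul(235855, Pow(Add(Mul(245182, Pow(-82841, -1)), Mul(-149425, Pow(f, -1))), -1))) = Add(Mul(-160434, Pow(Mul(Add(-151096, -168982), Add(50870, 134115)), -1)), Mul(235855, Pow(Add(Mul(245182, Pow(-82841, -1)), Mul(-149425, Pow(Pow(209495, Rational(1, 2)), -1))), -1))) = Add(Mul(-160434, Pow(Mul(-320078, 184985), -1)), Mul(235855, Pow(Add(Mul(245182, Rational(-1, 82841)), Mul(-149425, Mul(Rational(1, 209495), Pow(209495, Rational(1, 2))))), -1))) = Add(Mul(-160434, Pow(-59209628830, -1)), Mul(235855, Pow(Add(Rational(-245182, 82841), Mul(Rational(-29885, 41899), Pow(209495, Rational(1, 2)))), -1))) = Add(Mul(-160434, Rational(-1, 59209628830)), Mul(235855, Pow(Add(Rational(-245182, 82841), Mul(Rational(-29885, 41899), Pow(209495, Rational(1, 2)))), -1))) = Add(Rational(80217, 29604814415), Mul(235855, Pow(Add(Rational(-245182, 82841), Mul(Rational(-29885, 41899), Pow(209495, Rational(1, 2)))), -1)))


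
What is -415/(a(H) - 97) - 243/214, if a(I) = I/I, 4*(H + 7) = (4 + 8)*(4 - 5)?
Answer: 32741/10272 ≈ 3.1874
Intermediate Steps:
H = -10 (H = -7 + ((4 + 8)*(4 - 5))/4 = -7 + (12*(-1))/4 = -7 + (1/4)*(-12) = -7 - 3 = -10)
a(I) = 1
-415/(a(H) - 97) - 243/214 = -415/(1 - 97) - 243/214 = -415/(-96) - 243*1/214 = -415*(-1/96) - 243/214 = 415/96 - 243/214 = 32741/10272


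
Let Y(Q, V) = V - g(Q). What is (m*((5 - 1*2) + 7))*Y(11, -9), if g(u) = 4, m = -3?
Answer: 390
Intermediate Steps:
Y(Q, V) = -4 + V (Y(Q, V) = V - 1*4 = V - 4 = -4 + V)
(m*((5 - 1*2) + 7))*Y(11, -9) = (-3*((5 - 1*2) + 7))*(-4 - 9) = -3*((5 - 2) + 7)*(-13) = -3*(3 + 7)*(-13) = -3*10*(-13) = -30*(-13) = 390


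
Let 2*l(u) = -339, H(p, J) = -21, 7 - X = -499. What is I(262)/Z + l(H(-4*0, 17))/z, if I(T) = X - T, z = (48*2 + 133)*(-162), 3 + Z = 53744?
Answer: 198481/21788892 ≈ 0.0091093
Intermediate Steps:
X = 506 (X = 7 - 1*(-499) = 7 + 499 = 506)
Z = 53741 (Z = -3 + 53744 = 53741)
l(u) = -339/2 (l(u) = (1/2)*(-339) = -339/2)
z = -37098 (z = (96 + 133)*(-162) = 229*(-162) = -37098)
I(T) = 506 - T
I(262)/Z + l(H(-4*0, 17))/z = (506 - 1*262)/53741 - 339/2/(-37098) = (506 - 262)*(1/53741) - 339/2*(-1/37098) = 244*(1/53741) + 113/24732 = 4/881 + 113/24732 = 198481/21788892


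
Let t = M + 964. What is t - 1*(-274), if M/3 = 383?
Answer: 2387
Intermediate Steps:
M = 1149 (M = 3*383 = 1149)
t = 2113 (t = 1149 + 964 = 2113)
t - 1*(-274) = 2113 - 1*(-274) = 2113 + 274 = 2387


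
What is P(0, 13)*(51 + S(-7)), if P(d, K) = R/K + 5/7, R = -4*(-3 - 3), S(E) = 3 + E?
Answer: 10951/91 ≈ 120.34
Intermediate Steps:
R = 24 (R = -4*(-6) = 24)
P(d, K) = 5/7 + 24/K (P(d, K) = 24/K + 5/7 = 5/7 + 24/K)
P(0, 13)*(51 + S(-7)) = (5/7 + 24/13)*(51 + (3 - 7)) = (5/7 + 24*(1/13))*(51 - 4) = (5/7 + 24/13)*47 = (233/91)*47 = 10951/91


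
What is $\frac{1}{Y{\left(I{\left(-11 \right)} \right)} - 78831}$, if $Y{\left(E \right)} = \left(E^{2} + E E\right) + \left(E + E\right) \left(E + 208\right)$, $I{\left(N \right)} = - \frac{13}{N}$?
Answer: $- \frac{121}{9478387} \approx -1.2766 \cdot 10^{-5}$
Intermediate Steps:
$Y{\left(E \right)} = 2 E^{2} + 2 E \left(208 + E\right)$ ($Y{\left(E \right)} = \left(E^{2} + E^{2}\right) + 2 E \left(208 + E\right) = 2 E^{2} + 2 E \left(208 + E\right)$)
$\frac{1}{Y{\left(I{\left(-11 \right)} \right)} - 78831} = \frac{1}{4 \left(- \frac{13}{-11}\right) \left(104 - \frac{13}{-11}\right) - 78831} = \frac{1}{4 \left(\left(-13\right) \left(- \frac{1}{11}\right)\right) \left(104 - - \frac{13}{11}\right) - 78831} = \frac{1}{4 \cdot \frac{13}{11} \left(104 + \frac{13}{11}\right) - 78831} = \frac{1}{4 \cdot \frac{13}{11} \cdot \frac{1157}{11} - 78831} = \frac{1}{\frac{60164}{121} - 78831} = \frac{1}{- \frac{9478387}{121}} = - \frac{121}{9478387}$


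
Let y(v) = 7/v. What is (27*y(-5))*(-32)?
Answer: 6048/5 ≈ 1209.6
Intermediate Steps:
(27*y(-5))*(-32) = (27*(7/(-5)))*(-32) = (27*(7*(-⅕)))*(-32) = (27*(-7/5))*(-32) = -189/5*(-32) = 6048/5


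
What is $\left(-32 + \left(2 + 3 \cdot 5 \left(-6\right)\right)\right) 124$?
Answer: $-14880$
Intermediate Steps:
$\left(-32 + \left(2 + 3 \cdot 5 \left(-6\right)\right)\right) 124 = \left(-32 + \left(2 + 15 \left(-6\right)\right)\right) 124 = \left(-32 + \left(2 - 90\right)\right) 124 = \left(-32 - 88\right) 124 = \left(-120\right) 124 = -14880$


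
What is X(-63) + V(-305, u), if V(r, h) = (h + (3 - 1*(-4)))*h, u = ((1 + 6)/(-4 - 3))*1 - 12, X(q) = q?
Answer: 15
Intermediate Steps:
u = -13 (u = (7/(-7))*1 - 12 = (7*(-⅐))*1 - 12 = -1*1 - 12 = -1 - 12 = -13)
V(r, h) = h*(7 + h) (V(r, h) = (h + (3 + 4))*h = (h + 7)*h = (7 + h)*h = h*(7 + h))
X(-63) + V(-305, u) = -63 - 13*(7 - 13) = -63 - 13*(-6) = -63 + 78 = 15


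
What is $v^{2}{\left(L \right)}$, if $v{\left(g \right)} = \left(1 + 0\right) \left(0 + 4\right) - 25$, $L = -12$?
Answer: $441$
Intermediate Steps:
$v{\left(g \right)} = -21$ ($v{\left(g \right)} = 1 \cdot 4 - 25 = 4 - 25 = -21$)
$v^{2}{\left(L \right)} = \left(-21\right)^{2} = 441$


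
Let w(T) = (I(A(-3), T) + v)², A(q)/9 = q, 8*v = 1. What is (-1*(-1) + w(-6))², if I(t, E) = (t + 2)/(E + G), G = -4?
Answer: 255025/4096 ≈ 62.262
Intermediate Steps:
v = ⅛ (v = (⅛)*1 = ⅛ ≈ 0.12500)
A(q) = 9*q
I(t, E) = (2 + t)/(-4 + E) (I(t, E) = (t + 2)/(E - 4) = (2 + t)/(-4 + E))
w(T) = (⅛ - 25/(-4 + T))² (w(T) = ((2 + 9*(-3))/(-4 + T) + ⅛)² = ((2 - 27)/(-4 + T) + ⅛)² = (-25/(-4 + T) + ⅛)² = (⅛ - 25/(-4 + T))²)
(-1*(-1) + w(-6))² = (-1*(-1) + (-204 - 6)²/(64*(-4 - 6)²))² = (1 + (1/64)*(-210)²/(-10)²)² = (1 + (1/64)*44100*(1/100))² = (1 + 441/64)² = (505/64)² = 255025/4096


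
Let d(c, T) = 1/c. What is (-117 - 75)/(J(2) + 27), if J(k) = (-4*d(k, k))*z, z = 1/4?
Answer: -384/53 ≈ -7.2453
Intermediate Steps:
z = ¼ ≈ 0.25000
J(k) = -1/k (J(k) = -4/k*(¼) = -1/k)
(-117 - 75)/(J(2) + 27) = (-117 - 75)/(-1/2 + 27) = -192/(-1*½ + 27) = -192/(-½ + 27) = -192/(53/2) = (2/53)*(-192) = -384/53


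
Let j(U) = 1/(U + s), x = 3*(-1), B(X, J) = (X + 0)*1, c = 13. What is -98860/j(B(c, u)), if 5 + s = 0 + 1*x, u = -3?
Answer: -494300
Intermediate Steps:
B(X, J) = X (B(X, J) = X*1 = X)
x = -3
s = -8 (s = -5 + (0 + 1*(-3)) = -5 + (0 - 3) = -5 - 3 = -8)
j(U) = 1/(-8 + U) (j(U) = 1/(U - 8) = 1/(-8 + U))
-98860/j(B(c, u)) = -98860/(1/(-8 + 13)) = -98860/(1/5) = -98860/⅕ = -98860*5 = -494300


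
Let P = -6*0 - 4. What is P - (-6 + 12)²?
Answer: -40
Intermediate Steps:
P = -4 (P = 0 - 4 = -4)
P - (-6 + 12)² = -4 - (-6 + 12)² = -4 - 1*6² = -4 - 1*36 = -4 - 36 = -40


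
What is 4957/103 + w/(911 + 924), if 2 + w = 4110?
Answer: 9519219/189005 ≈ 50.365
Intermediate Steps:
w = 4108 (w = -2 + 4110 = 4108)
4957/103 + w/(911 + 924) = 4957/103 + 4108/(911 + 924) = 4957*(1/103) + 4108/1835 = 4957/103 + 4108*(1/1835) = 4957/103 + 4108/1835 = 9519219/189005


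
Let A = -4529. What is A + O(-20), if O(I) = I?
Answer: -4549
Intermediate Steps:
A + O(-20) = -4529 - 20 = -4549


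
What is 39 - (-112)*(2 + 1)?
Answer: 375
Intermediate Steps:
39 - (-112)*(2 + 1) = 39 - (-112)*3 = 39 - 16*(-21) = 39 + 336 = 375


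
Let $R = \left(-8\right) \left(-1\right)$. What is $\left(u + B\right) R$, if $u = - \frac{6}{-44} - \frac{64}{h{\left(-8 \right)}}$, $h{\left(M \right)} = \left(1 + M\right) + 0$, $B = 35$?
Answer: $\frac{27276}{77} \approx 354.23$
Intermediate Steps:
$R = 8$
$h{\left(M \right)} = 1 + M$
$u = \frac{1429}{154}$ ($u = - \frac{6}{-44} - \frac{64}{1 - 8} = \left(-6\right) \left(- \frac{1}{44}\right) - \frac{64}{-7} = \frac{3}{22} - - \frac{64}{7} = \frac{3}{22} + \frac{64}{7} = \frac{1429}{154} \approx 9.2792$)
$\left(u + B\right) R = \left(\frac{1429}{154} + 35\right) 8 = \frac{6819}{154} \cdot 8 = \frac{27276}{77}$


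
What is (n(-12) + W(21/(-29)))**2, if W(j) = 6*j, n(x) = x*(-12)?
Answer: 16402500/841 ≈ 19504.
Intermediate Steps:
n(x) = -12*x
(n(-12) + W(21/(-29)))**2 = (-12*(-12) + 6*(21/(-29)))**2 = (144 + 6*(21*(-1/29)))**2 = (144 + 6*(-21/29))**2 = (144 - 126/29)**2 = (4050/29)**2 = 16402500/841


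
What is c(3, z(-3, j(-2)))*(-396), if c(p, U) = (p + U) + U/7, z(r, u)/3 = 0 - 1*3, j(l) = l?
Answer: 20196/7 ≈ 2885.1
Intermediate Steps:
z(r, u) = -9 (z(r, u) = 3*(0 - 1*3) = 3*(0 - 3) = 3*(-3) = -9)
c(p, U) = p + 8*U/7 (c(p, U) = (U + p) + U*(1/7) = (U + p) + U/7 = p + 8*U/7)
c(3, z(-3, j(-2)))*(-396) = (3 + (8/7)*(-9))*(-396) = (3 - 72/7)*(-396) = -51/7*(-396) = 20196/7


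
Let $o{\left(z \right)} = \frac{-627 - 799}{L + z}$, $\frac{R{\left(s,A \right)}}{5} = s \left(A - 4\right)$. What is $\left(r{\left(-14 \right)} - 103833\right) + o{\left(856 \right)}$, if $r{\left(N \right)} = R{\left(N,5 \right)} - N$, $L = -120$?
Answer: $- \frac{1662255}{16} \approx -1.0389 \cdot 10^{5}$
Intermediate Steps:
$R{\left(s,A \right)} = 5 s \left(-4 + A\right)$ ($R{\left(s,A \right)} = 5 s \left(A - 4\right) = 5 s \left(-4 + A\right)$)
$r{\left(N \right)} = 4 N$ ($r{\left(N \right)} = 5 N \left(-4 + 5\right) - N = 5 N 1 - N = 5 N - N = 4 N$)
$o{\left(z \right)} = - \frac{1426}{-120 + z}$ ($o{\left(z \right)} = \frac{-627 - 799}{-120 + z} = - \frac{1426}{-120 + z}$)
$\left(r{\left(-14 \right)} - 103833\right) + o{\left(856 \right)} = \left(4 \left(-14\right) - 103833\right) - \frac{1426}{-120 + 856} = \left(-56 - 103833\right) - \frac{1426}{736} = -103889 - \frac{31}{16} = - \frac{1662255}{16}$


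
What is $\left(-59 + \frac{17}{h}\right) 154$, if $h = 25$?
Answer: $- \frac{224532}{25} \approx -8981.3$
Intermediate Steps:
$\left(-59 + \frac{17}{h}\right) 154 = \left(-59 + \frac{17}{25}\right) 154 = \left(- \frac{1458}{25}\right) 154 = - \frac{224532}{25}$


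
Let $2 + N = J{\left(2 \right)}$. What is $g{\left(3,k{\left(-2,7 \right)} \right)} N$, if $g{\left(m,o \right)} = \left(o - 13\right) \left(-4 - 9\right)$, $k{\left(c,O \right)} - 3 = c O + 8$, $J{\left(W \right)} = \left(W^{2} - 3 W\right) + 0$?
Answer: $-832$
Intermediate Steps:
$J{\left(W \right)} = W^{2} - 3 W$
$k{\left(c,O \right)} = 11 + O c$ ($k{\left(c,O \right)} = 3 + \left(c O + 8\right) = 3 + \left(O c + 8\right) = 3 + \left(8 + O c\right) = 11 + O c$)
$g{\left(m,o \right)} = 169 - 13 o$ ($g{\left(m,o \right)} = \left(-13 + o\right) \left(-13\right) = 169 - 13 o$)
$N = -4$ ($N = -2 + 2 \left(-3 + 2\right) = -2 + 2 \left(-1\right) = -2 - 2 = -4$)
$g{\left(3,k{\left(-2,7 \right)} \right)} N = \left(169 - 13 \left(11 + 7 \left(-2\right)\right)\right) \left(-4\right) = \left(169 - 13 \left(11 - 14\right)\right) \left(-4\right) = \left(169 - -39\right) \left(-4\right) = \left(169 + 39\right) \left(-4\right) = 208 \left(-4\right) = -832$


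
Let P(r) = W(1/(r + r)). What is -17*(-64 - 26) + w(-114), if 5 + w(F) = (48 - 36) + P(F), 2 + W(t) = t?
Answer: 349979/228 ≈ 1535.0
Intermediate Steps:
W(t) = -2 + t
P(r) = -2 + 1/(2*r) (P(r) = -2 + 1/(r + r) = -2 + 1/(2*r))
w(F) = 5 + 1/(2*F) (w(F) = -5 + ((48 - 36) + (-2 + 1/(2*F))) = -5 + (12 + (-2 + 1/(2*F))) = -5 + (10 + 1/(2*F)) = 5 + 1/(2*F))
-17*(-64 - 26) + w(-114) = -17*(-64 - 26) + (5 + (½)/(-114)) = -17*(-90) + (5 + (½)*(-1/114)) = 1530 + (5 - 1/228) = 1530 + 1139/228 = 349979/228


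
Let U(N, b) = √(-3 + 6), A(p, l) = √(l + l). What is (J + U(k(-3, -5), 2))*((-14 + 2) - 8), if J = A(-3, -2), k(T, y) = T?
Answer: -40*I - 20*√3 ≈ -34.641 - 40.0*I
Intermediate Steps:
A(p, l) = √2*√l (A(p, l) = √(2*l) = √2*√l)
J = 2*I (J = √2*√(-2) = √2*(I*√2) = 2*I ≈ 2.0*I)
U(N, b) = √3
(J + U(k(-3, -5), 2))*((-14 + 2) - 8) = (2*I + √3)*((-14 + 2) - 8) = (√3 + 2*I)*(-12 - 8) = (√3 + 2*I)*(-20) = -40*I - 20*√3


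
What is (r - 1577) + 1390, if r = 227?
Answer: 40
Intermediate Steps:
(r - 1577) + 1390 = (227 - 1577) + 1390 = -1350 + 1390 = 40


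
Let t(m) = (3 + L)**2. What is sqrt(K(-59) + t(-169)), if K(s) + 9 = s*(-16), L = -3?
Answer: sqrt(935) ≈ 30.578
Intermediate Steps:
t(m) = 0 (t(m) = (3 - 3)**2 = 0**2 = 0)
K(s) = -9 - 16*s (K(s) = -9 + s*(-16) = -9 - 16*s)
sqrt(K(-59) + t(-169)) = sqrt((-9 - 16*(-59)) + 0) = sqrt((-9 + 944) + 0) = sqrt(935 + 0) = sqrt(935)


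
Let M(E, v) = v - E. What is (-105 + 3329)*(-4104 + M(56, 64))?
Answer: -13205504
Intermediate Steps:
(-105 + 3329)*(-4104 + M(56, 64)) = (-105 + 3329)*(-4104 + (64 - 1*56)) = 3224*(-4104 + (64 - 56)) = 3224*(-4104 + 8) = 3224*(-4096) = -13205504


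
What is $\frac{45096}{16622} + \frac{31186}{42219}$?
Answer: $\frac{1211140858}{350882109} \approx 3.4517$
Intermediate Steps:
$\frac{45096}{16622} + \frac{31186}{42219} = 45096 \cdot \frac{1}{16622} + 31186 \cdot \frac{1}{42219} = \frac{22548}{8311} + \frac{31186}{42219} = \frac{1211140858}{350882109}$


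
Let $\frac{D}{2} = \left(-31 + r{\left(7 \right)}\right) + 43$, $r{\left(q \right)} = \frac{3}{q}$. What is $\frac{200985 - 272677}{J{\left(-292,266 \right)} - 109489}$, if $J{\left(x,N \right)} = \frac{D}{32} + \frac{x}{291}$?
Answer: $\frac{2336585664}{3568472875} \approx 0.65479$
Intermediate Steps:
$D = \frac{174}{7}$ ($D = 2 \left(\left(-31 + \frac{3}{7}\right) + 43\right) = 2 \left(- \frac{214}{7} + 43\right) = 2 \cdot \frac{87}{7} = \frac{174}{7} \approx 24.857$)
$J{\left(x,N \right)} = \frac{87}{112} + \frac{x}{291}$ ($J{\left(x,N \right)} = \frac{174}{7 \cdot 32} + \frac{x}{291} = \frac{174}{7} \cdot \frac{1}{32} + x \frac{1}{291} = \frac{87}{112} + \frac{x}{291}$)
$\frac{200985 - 272677}{J{\left(-292,266 \right)} - 109489} = \frac{200985 - 272677}{\left(\frac{87}{112} + \frac{1}{291} \left(-292\right)\right) - 109489} = - \frac{71692}{\left(\frac{87}{112} - \frac{292}{291}\right) - 109489} = - \frac{71692}{- \frac{7387}{32592} - 109489} = - \frac{71692}{- \frac{3568472875}{32592}} = \left(-71692\right) \left(- \frac{32592}{3568472875}\right) = \frac{2336585664}{3568472875}$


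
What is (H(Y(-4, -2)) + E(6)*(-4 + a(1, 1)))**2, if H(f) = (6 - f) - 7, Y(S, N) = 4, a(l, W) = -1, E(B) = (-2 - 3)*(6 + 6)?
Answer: 87025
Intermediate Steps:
E(B) = -60 (E(B) = -5*12 = -60)
H(f) = -1 - f
(H(Y(-4, -2)) + E(6)*(-4 + a(1, 1)))**2 = ((-1 - 1*4) - 60*(-4 - 1))**2 = ((-1 - 4) - 60*(-5))**2 = (-5 + 300)**2 = 295**2 = 87025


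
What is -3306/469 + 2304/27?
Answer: 110146/1407 ≈ 78.284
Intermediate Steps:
-3306/469 + 2304/27 = -3306*1/469 + 2304*(1/27) = -3306/469 + 256/3 = 110146/1407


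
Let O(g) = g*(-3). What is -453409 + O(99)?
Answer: -453706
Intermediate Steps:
O(g) = -3*g
-453409 + O(99) = -453409 - 3*99 = -453409 - 297 = -453706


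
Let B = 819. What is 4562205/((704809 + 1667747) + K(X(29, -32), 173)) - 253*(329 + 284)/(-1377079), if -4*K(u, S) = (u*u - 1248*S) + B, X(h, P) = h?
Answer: 26319291536/13205354831 ≈ 1.9931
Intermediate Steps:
K(u, S) = -819/4 + 312*S - u**2/4 (K(u, S) = -((u*u - 1248*S) + 819)/4 = -((u**2 - 1248*S) + 819)/4 = -(819 + u**2 - 1248*S)/4 = -819/4 + 312*S - u**2/4)
4562205/((704809 + 1667747) + K(X(29, -32), 173)) - 253*(329 + 284)/(-1377079) = 4562205/((704809 + 1667747) + (-819/4 + 312*173 - 1/4*29**2)) - 253*(329 + 284)/(-1377079) = 4562205/(2372556 + (-819/4 + 53976 - 1/4*841)) - 253*613*(-1/1377079) = 4562205/(2372556 + (-819/4 + 53976 - 841/4)) - 155089*(-1/1377079) = 4562205/(2372556 + 53561) + 613/5443 = 4562205/2426117 + 613/5443 = 26319291536/13205354831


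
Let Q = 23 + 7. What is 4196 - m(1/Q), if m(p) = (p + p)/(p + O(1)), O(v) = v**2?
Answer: 130074/31 ≈ 4195.9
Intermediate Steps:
Q = 30
m(p) = 2*p/(1 + p) (m(p) = (p + p)/(p + 1**2) = (2*p)/(p + 1) = (2*p)/(1 + p) = 2*p/(1 + p))
4196 - m(1/Q) = 4196 - 2/(30*(1 + 1/30)) = 4196 - 2/(30*31/30) = 4196 - 2*30/(30*31) = 4196 - 1*2/31 = 4196 - 2/31 = 130074/31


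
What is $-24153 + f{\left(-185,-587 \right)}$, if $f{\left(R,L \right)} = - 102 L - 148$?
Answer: $35573$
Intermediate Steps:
$f{\left(R,L \right)} = -148 - 102 L$
$-24153 + f{\left(-185,-587 \right)} = -24153 - -59726 = -24153 + \left(-148 + 59874\right) = -24153 + 59726 = 35573$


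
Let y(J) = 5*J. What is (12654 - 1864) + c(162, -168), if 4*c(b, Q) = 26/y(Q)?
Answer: 18127187/1680 ≈ 10790.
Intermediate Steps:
c(b, Q) = 13/(10*Q) (c(b, Q) = (26/((5*Q)))/4 = (26*(1/(5*Q)))/4 = (26/(5*Q))/4 = 13/(10*Q))
(12654 - 1864) + c(162, -168) = (12654 - 1864) + (13/10)/(-168) = 10790 + (13/10)*(-1/168) = 10790 - 13/1680 = 18127187/1680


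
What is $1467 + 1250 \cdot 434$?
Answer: $543967$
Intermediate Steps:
$1467 + 1250 \cdot 434 = 1467 + 542500 = 543967$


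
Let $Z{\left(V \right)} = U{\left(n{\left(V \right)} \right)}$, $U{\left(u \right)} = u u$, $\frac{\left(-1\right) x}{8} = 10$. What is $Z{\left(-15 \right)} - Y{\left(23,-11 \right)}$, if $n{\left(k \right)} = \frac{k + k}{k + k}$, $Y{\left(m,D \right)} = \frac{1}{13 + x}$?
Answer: $\frac{68}{67} \approx 1.0149$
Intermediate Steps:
$x = -80$ ($x = \left(-8\right) 10 = -80$)
$Y{\left(m,D \right)} = - \frac{1}{67}$ ($Y{\left(m,D \right)} = \frac{1}{13 - 80} = \frac{1}{-67} = - \frac{1}{67}$)
$n{\left(k \right)} = 1$ ($n{\left(k \right)} = \frac{2 k}{2 k} = 2 k \frac{1}{2 k} = 1$)
$U{\left(u \right)} = u^{2}$
$Z{\left(V \right)} = 1$ ($Z{\left(V \right)} = 1^{2} = 1$)
$Z{\left(-15 \right)} - Y{\left(23,-11 \right)} = 1 - - \frac{1}{67} = 1 + \frac{1}{67} = \frac{68}{67}$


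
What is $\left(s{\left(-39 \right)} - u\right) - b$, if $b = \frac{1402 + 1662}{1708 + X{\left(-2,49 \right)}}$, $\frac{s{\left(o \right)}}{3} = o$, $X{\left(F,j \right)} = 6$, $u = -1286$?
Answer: $\frac{1000301}{857} \approx 1167.2$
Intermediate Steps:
$s{\left(o \right)} = 3 o$
$b = \frac{1532}{857}$ ($b = \frac{1402 + 1662}{1708 + 6} = \frac{3064}{1714} = 3064 \cdot \frac{1}{1714} = \frac{1532}{857} \approx 1.7876$)
$\left(s{\left(-39 \right)} - u\right) - b = \left(3 \left(-39\right) - -1286\right) - \frac{1532}{857} = \left(-117 + 1286\right) - \frac{1532}{857} = 1169 - \frac{1532}{857} = \frac{1000301}{857}$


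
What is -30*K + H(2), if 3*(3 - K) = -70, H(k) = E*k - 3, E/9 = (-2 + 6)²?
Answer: -505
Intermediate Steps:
E = 144 (E = 9*(-2 + 6)² = 9*4² = 9*16 = 144)
H(k) = -3 + 144*k (H(k) = 144*k - 3 = -3 + 144*k)
K = 79/3 (K = 3 - ⅓*(-70) = 3 + 70/3 = 79/3 ≈ 26.333)
-30*K + H(2) = -30*79/3 + (-3 + 144*2) = -790 + (-3 + 288) = -790 + 285 = -505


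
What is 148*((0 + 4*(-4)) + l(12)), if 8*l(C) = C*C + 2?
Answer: 333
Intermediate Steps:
l(C) = 1/4 + C**2/8 (l(C) = (C*C + 2)/8 = (C**2 + 2)/8 = (2 + C**2)/8 = 1/4 + C**2/8)
148*((0 + 4*(-4)) + l(12)) = 148*((0 + 4*(-4)) + (1/4 + (1/8)*12**2)) = 148*((0 - 16) + (1/4 + (1/8)*144)) = 148*(-16 + (1/4 + 18)) = 148*(-16 + 73/4) = 148*(9/4) = 333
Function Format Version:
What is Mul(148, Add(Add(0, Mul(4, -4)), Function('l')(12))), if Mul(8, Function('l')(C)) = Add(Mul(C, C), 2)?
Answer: 333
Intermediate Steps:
Function('l')(C) = Add(Rational(1, 4), Mul(Rational(1, 8), Pow(C, 2))) (Function('l')(C) = Mul(Rational(1, 8), Add(Mul(C, C), 2)) = Mul(Rational(1, 8), Add(Pow(C, 2), 2)) = Mul(Rational(1, 8), Add(2, Pow(C, 2))) = Add(Rational(1, 4), Mul(Rational(1, 8), Pow(C, 2))))
Mul(148, Add(Add(0, Mul(4, -4)), Function('l')(12))) = Mul(148, Add(Add(0, Mul(4, -4)), Add(Rational(1, 4), Mul(Rational(1, 8), Pow(12, 2))))) = Mul(148, Add(Add(0, -16), Add(Rational(1, 4), Mul(Rational(1, 8), 144)))) = Mul(148, Add(-16, Add(Rational(1, 4), 18))) = Mul(148, Add(-16, Rational(73, 4))) = Mul(148, Rational(9, 4)) = 333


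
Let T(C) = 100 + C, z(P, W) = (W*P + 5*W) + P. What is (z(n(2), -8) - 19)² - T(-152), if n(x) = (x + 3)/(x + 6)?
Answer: 260377/64 ≈ 4068.4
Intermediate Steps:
n(x) = (3 + x)/(6 + x)
z(P, W) = P + 5*W + P*W (z(P, W) = (P*W + 5*W) + P = (5*W + P*W) + P = P + 5*W + P*W)
(z(n(2), -8) - 19)² - T(-152) = (((3 + 2)/(6 + 2) + 5*(-8) + ((3 + 2)/(6 + 2))*(-8)) - 19)² - (100 - 152) = ((5/8 - 40 + (5/8)*(-8)) - 19)² - 1*(-52) = (((⅛)*5 - 40 + ((⅛)*5)*(-8)) - 19)² + 52 = ((5/8 - 40 + (5/8)*(-8)) - 19)² + 52 = ((5/8 - 40 - 5) - 19)² + 52 = (-355/8 - 19)² + 52 = (-507/8)² + 52 = 257049/64 + 52 = 260377/64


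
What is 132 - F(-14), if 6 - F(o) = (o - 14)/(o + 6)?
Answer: 259/2 ≈ 129.50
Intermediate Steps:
F(o) = 6 - (-14 + o)/(6 + o) (F(o) = 6 - (o - 14)/(o + 6) = 6 - (-14 + o)/(6 + o))
132 - F(-14) = 132 - 5*(10 - 14)/(6 - 14) = 132 - 5*(-4)/(-8) = 132 - 5*(-1)*(-4)/8 = 132 - 1*5/2 = 132 - 5/2 = 259/2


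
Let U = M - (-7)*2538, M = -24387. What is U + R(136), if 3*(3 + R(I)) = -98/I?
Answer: -1351345/204 ≈ -6624.2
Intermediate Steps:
R(I) = -3 - 98/(3*I) (R(I) = -3 + (-98/I)/3 = -3 - 98/(3*I))
U = -6621 (U = -24387 - (-7)*2538 = -24387 - 1*(-17766) = -24387 + 17766 = -6621)
U + R(136) = -6621 + (-3 - 98/3/136) = -6621 + (-3 - 98/3*1/136) = -6621 + (-3 - 49/204) = -6621 - 661/204 = -1351345/204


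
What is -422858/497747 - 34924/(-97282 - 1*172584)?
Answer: -48365840400/67162495951 ≈ -0.72013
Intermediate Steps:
-422858/497747 - 34924/(-97282 - 1*172584) = -422858*1/497747 - 34924/(-97282 - 172584) = -422858/497747 - 34924/(-269866) = -422858/497747 - 34924*(-1/269866) = -422858/497747 + 17462/134933 = -48365840400/67162495951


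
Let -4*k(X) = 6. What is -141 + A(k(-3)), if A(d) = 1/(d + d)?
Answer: -424/3 ≈ -141.33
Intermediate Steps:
k(X) = -3/2 (k(X) = -¼*6 = -3/2)
A(d) = 1/(2*d)
-141 + A(k(-3)) = -141 + 1/(2*(-3/2)) = -141 + (½)*(-⅔) = -141 - ⅓ = -424/3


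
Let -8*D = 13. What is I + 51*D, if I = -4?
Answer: -695/8 ≈ -86.875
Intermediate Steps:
D = -13/8 (D = -⅛*13 = -13/8 ≈ -1.6250)
I + 51*D = -4 + 51*(-13/8) = -4 - 663/8 = -695/8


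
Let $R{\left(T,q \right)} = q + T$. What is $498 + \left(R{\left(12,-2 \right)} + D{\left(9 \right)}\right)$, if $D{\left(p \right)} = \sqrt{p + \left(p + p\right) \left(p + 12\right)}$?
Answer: $508 + 3 \sqrt{43} \approx 527.67$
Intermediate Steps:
$R{\left(T,q \right)} = T + q$
$D{\left(p \right)} = \sqrt{p + 2 p \left(12 + p\right)}$
$498 + \left(R{\left(12,-2 \right)} + D{\left(9 \right)}\right) = 498 + \left(\left(12 - 2\right) + \sqrt{9 \left(25 + 2 \cdot 9\right)}\right) = 498 + \left(10 + \sqrt{9 \left(25 + 18\right)}\right) = 498 + \left(10 + \sqrt{9 \cdot 43}\right) = 498 + \left(10 + \sqrt{387}\right) = 498 + \left(10 + 3 \sqrt{43}\right) = 508 + 3 \sqrt{43}$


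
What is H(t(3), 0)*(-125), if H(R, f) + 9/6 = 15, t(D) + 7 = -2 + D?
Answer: -3375/2 ≈ -1687.5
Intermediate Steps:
t(D) = -9 + D (t(D) = -7 + (-2 + D) = -9 + D)
H(R, f) = 27/2 (H(R, f) = -3/2 + 15 = 27/2)
H(t(3), 0)*(-125) = (27/2)*(-125) = -3375/2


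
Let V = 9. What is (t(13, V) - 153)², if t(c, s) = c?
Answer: 19600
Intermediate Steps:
(t(13, V) - 153)² = (13 - 153)² = (-140)² = 19600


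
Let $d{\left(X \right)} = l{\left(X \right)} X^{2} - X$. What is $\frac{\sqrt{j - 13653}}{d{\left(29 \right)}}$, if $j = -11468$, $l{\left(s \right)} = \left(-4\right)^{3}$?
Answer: $- \frac{i \sqrt{25121}}{53853} \approx - 0.0029431 i$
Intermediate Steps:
$l{\left(s \right)} = -64$
$d{\left(X \right)} = - X - 64 X^{2}$ ($d{\left(X \right)} = - 64 X^{2} - X = - X - 64 X^{2}$)
$\frac{\sqrt{j - 13653}}{d{\left(29 \right)}} = \frac{\sqrt{-11468 - 13653}}{29 \left(-1 - 1856\right)} = \frac{\sqrt{-25121}}{29 \left(-1 - 1856\right)} = \frac{i \sqrt{25121}}{29 \left(-1857\right)} = \frac{i \sqrt{25121}}{-53853} = i \sqrt{25121} \left(- \frac{1}{53853}\right) = - \frac{i \sqrt{25121}}{53853}$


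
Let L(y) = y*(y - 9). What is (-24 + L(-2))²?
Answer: 4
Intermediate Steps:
L(y) = y*(-9 + y)
(-24 + L(-2))² = (-24 - 2*(-9 - 2))² = (-24 - 2*(-11))² = (-24 + 22)² = (-2)² = 4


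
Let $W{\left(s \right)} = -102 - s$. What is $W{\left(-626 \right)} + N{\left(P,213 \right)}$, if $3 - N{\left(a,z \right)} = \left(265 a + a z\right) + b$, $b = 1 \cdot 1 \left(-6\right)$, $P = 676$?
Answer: $-322595$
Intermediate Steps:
$b = -6$ ($b = 1 \left(-6\right) = -6$)
$N{\left(a,z \right)} = 9 - 265 a - a z$ ($N{\left(a,z \right)} = 3 - \left(\left(265 a + a z\right) - 6\right) = 3 - \left(-6 + 265 a + a z\right) = 9 - 265 a - a z$)
$W{\left(-626 \right)} + N{\left(P,213 \right)} = \left(-102 - -626\right) - \left(179131 + 143988\right) = \left(-102 + 626\right) - 323119 = 524 - 323119 = -322595$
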